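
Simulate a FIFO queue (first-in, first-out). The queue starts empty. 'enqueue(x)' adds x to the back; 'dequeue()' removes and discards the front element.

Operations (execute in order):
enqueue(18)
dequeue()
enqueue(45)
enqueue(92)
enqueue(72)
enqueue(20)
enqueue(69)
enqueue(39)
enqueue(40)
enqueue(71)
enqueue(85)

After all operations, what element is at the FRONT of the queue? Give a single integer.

enqueue(18): queue = [18]
dequeue(): queue = []
enqueue(45): queue = [45]
enqueue(92): queue = [45, 92]
enqueue(72): queue = [45, 92, 72]
enqueue(20): queue = [45, 92, 72, 20]
enqueue(69): queue = [45, 92, 72, 20, 69]
enqueue(39): queue = [45, 92, 72, 20, 69, 39]
enqueue(40): queue = [45, 92, 72, 20, 69, 39, 40]
enqueue(71): queue = [45, 92, 72, 20, 69, 39, 40, 71]
enqueue(85): queue = [45, 92, 72, 20, 69, 39, 40, 71, 85]

Answer: 45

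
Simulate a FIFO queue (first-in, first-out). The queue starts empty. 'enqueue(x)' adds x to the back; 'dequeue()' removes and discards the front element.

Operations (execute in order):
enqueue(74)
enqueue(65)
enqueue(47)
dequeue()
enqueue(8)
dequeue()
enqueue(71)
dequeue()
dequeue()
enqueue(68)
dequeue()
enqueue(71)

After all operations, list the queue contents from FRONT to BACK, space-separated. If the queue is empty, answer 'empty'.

Answer: 68 71

Derivation:
enqueue(74): [74]
enqueue(65): [74, 65]
enqueue(47): [74, 65, 47]
dequeue(): [65, 47]
enqueue(8): [65, 47, 8]
dequeue(): [47, 8]
enqueue(71): [47, 8, 71]
dequeue(): [8, 71]
dequeue(): [71]
enqueue(68): [71, 68]
dequeue(): [68]
enqueue(71): [68, 71]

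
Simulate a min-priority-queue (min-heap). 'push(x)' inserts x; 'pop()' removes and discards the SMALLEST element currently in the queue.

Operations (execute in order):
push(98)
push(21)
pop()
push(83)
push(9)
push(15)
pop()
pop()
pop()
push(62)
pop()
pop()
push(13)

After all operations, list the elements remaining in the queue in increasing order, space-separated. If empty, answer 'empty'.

push(98): heap contents = [98]
push(21): heap contents = [21, 98]
pop() → 21: heap contents = [98]
push(83): heap contents = [83, 98]
push(9): heap contents = [9, 83, 98]
push(15): heap contents = [9, 15, 83, 98]
pop() → 9: heap contents = [15, 83, 98]
pop() → 15: heap contents = [83, 98]
pop() → 83: heap contents = [98]
push(62): heap contents = [62, 98]
pop() → 62: heap contents = [98]
pop() → 98: heap contents = []
push(13): heap contents = [13]

Answer: 13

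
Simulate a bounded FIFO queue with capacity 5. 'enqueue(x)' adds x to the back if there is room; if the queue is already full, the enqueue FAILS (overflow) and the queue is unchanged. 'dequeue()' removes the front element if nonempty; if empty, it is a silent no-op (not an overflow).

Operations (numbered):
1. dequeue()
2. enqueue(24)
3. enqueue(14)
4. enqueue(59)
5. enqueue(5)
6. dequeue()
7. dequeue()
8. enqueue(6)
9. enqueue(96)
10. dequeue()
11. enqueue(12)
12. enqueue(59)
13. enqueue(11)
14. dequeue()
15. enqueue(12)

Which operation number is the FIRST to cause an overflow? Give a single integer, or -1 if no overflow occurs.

Answer: 13

Derivation:
1. dequeue(): empty, no-op, size=0
2. enqueue(24): size=1
3. enqueue(14): size=2
4. enqueue(59): size=3
5. enqueue(5): size=4
6. dequeue(): size=3
7. dequeue(): size=2
8. enqueue(6): size=3
9. enqueue(96): size=4
10. dequeue(): size=3
11. enqueue(12): size=4
12. enqueue(59): size=5
13. enqueue(11): size=5=cap → OVERFLOW (fail)
14. dequeue(): size=4
15. enqueue(12): size=5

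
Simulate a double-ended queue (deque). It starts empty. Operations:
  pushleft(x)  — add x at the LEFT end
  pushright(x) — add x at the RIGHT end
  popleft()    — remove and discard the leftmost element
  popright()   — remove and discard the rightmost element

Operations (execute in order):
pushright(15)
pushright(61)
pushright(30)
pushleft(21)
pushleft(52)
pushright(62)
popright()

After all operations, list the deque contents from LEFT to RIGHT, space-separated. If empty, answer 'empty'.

Answer: 52 21 15 61 30

Derivation:
pushright(15): [15]
pushright(61): [15, 61]
pushright(30): [15, 61, 30]
pushleft(21): [21, 15, 61, 30]
pushleft(52): [52, 21, 15, 61, 30]
pushright(62): [52, 21, 15, 61, 30, 62]
popright(): [52, 21, 15, 61, 30]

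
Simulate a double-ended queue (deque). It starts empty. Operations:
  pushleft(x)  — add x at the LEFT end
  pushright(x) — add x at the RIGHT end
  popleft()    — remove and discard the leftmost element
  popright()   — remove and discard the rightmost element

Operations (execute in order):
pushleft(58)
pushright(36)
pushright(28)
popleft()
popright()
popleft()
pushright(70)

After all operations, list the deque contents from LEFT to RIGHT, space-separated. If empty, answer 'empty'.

Answer: 70

Derivation:
pushleft(58): [58]
pushright(36): [58, 36]
pushright(28): [58, 36, 28]
popleft(): [36, 28]
popright(): [36]
popleft(): []
pushright(70): [70]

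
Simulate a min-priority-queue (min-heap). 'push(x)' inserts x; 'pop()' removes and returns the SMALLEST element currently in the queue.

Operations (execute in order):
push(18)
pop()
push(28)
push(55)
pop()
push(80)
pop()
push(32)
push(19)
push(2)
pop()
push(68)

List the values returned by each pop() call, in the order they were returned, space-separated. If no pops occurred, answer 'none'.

push(18): heap contents = [18]
pop() → 18: heap contents = []
push(28): heap contents = [28]
push(55): heap contents = [28, 55]
pop() → 28: heap contents = [55]
push(80): heap contents = [55, 80]
pop() → 55: heap contents = [80]
push(32): heap contents = [32, 80]
push(19): heap contents = [19, 32, 80]
push(2): heap contents = [2, 19, 32, 80]
pop() → 2: heap contents = [19, 32, 80]
push(68): heap contents = [19, 32, 68, 80]

Answer: 18 28 55 2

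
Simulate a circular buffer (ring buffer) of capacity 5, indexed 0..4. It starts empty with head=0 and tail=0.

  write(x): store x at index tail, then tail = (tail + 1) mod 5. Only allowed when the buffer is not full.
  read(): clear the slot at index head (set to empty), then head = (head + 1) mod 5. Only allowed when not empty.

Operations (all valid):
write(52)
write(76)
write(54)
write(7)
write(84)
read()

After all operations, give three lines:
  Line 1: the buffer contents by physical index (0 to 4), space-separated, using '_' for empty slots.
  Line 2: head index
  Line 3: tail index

Answer: _ 76 54 7 84
1
0

Derivation:
write(52): buf=[52 _ _ _ _], head=0, tail=1, size=1
write(76): buf=[52 76 _ _ _], head=0, tail=2, size=2
write(54): buf=[52 76 54 _ _], head=0, tail=3, size=3
write(7): buf=[52 76 54 7 _], head=0, tail=4, size=4
write(84): buf=[52 76 54 7 84], head=0, tail=0, size=5
read(): buf=[_ 76 54 7 84], head=1, tail=0, size=4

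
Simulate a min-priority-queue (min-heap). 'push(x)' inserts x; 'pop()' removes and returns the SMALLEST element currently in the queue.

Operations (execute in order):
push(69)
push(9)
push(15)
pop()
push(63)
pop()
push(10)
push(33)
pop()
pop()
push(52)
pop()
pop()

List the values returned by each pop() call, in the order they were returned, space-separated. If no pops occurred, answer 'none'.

push(69): heap contents = [69]
push(9): heap contents = [9, 69]
push(15): heap contents = [9, 15, 69]
pop() → 9: heap contents = [15, 69]
push(63): heap contents = [15, 63, 69]
pop() → 15: heap contents = [63, 69]
push(10): heap contents = [10, 63, 69]
push(33): heap contents = [10, 33, 63, 69]
pop() → 10: heap contents = [33, 63, 69]
pop() → 33: heap contents = [63, 69]
push(52): heap contents = [52, 63, 69]
pop() → 52: heap contents = [63, 69]
pop() → 63: heap contents = [69]

Answer: 9 15 10 33 52 63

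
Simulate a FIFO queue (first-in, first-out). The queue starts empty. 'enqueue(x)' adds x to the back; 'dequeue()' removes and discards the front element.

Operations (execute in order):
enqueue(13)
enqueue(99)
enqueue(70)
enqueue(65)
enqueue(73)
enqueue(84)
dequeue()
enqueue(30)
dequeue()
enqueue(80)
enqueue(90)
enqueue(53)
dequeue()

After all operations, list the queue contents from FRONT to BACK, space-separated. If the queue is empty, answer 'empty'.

Answer: 65 73 84 30 80 90 53

Derivation:
enqueue(13): [13]
enqueue(99): [13, 99]
enqueue(70): [13, 99, 70]
enqueue(65): [13, 99, 70, 65]
enqueue(73): [13, 99, 70, 65, 73]
enqueue(84): [13, 99, 70, 65, 73, 84]
dequeue(): [99, 70, 65, 73, 84]
enqueue(30): [99, 70, 65, 73, 84, 30]
dequeue(): [70, 65, 73, 84, 30]
enqueue(80): [70, 65, 73, 84, 30, 80]
enqueue(90): [70, 65, 73, 84, 30, 80, 90]
enqueue(53): [70, 65, 73, 84, 30, 80, 90, 53]
dequeue(): [65, 73, 84, 30, 80, 90, 53]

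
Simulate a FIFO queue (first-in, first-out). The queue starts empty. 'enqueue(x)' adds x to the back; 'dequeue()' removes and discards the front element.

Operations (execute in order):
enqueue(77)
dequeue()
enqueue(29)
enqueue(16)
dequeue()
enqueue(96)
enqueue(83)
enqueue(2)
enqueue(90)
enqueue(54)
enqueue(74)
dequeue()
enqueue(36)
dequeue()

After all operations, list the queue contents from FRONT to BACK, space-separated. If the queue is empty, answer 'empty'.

Answer: 83 2 90 54 74 36

Derivation:
enqueue(77): [77]
dequeue(): []
enqueue(29): [29]
enqueue(16): [29, 16]
dequeue(): [16]
enqueue(96): [16, 96]
enqueue(83): [16, 96, 83]
enqueue(2): [16, 96, 83, 2]
enqueue(90): [16, 96, 83, 2, 90]
enqueue(54): [16, 96, 83, 2, 90, 54]
enqueue(74): [16, 96, 83, 2, 90, 54, 74]
dequeue(): [96, 83, 2, 90, 54, 74]
enqueue(36): [96, 83, 2, 90, 54, 74, 36]
dequeue(): [83, 2, 90, 54, 74, 36]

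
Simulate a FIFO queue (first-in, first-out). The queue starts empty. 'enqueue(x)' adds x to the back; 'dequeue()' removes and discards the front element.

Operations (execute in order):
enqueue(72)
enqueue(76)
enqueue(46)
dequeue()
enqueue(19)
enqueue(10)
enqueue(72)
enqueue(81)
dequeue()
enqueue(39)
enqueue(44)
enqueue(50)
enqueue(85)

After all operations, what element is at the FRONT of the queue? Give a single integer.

Answer: 46

Derivation:
enqueue(72): queue = [72]
enqueue(76): queue = [72, 76]
enqueue(46): queue = [72, 76, 46]
dequeue(): queue = [76, 46]
enqueue(19): queue = [76, 46, 19]
enqueue(10): queue = [76, 46, 19, 10]
enqueue(72): queue = [76, 46, 19, 10, 72]
enqueue(81): queue = [76, 46, 19, 10, 72, 81]
dequeue(): queue = [46, 19, 10, 72, 81]
enqueue(39): queue = [46, 19, 10, 72, 81, 39]
enqueue(44): queue = [46, 19, 10, 72, 81, 39, 44]
enqueue(50): queue = [46, 19, 10, 72, 81, 39, 44, 50]
enqueue(85): queue = [46, 19, 10, 72, 81, 39, 44, 50, 85]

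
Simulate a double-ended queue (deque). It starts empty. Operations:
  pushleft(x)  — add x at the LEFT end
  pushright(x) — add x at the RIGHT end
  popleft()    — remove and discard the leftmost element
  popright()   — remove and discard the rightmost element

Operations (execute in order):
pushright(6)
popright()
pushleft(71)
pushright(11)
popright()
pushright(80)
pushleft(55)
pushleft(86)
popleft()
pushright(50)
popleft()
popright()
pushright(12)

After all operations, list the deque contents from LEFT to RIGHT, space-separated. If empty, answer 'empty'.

pushright(6): [6]
popright(): []
pushleft(71): [71]
pushright(11): [71, 11]
popright(): [71]
pushright(80): [71, 80]
pushleft(55): [55, 71, 80]
pushleft(86): [86, 55, 71, 80]
popleft(): [55, 71, 80]
pushright(50): [55, 71, 80, 50]
popleft(): [71, 80, 50]
popright(): [71, 80]
pushright(12): [71, 80, 12]

Answer: 71 80 12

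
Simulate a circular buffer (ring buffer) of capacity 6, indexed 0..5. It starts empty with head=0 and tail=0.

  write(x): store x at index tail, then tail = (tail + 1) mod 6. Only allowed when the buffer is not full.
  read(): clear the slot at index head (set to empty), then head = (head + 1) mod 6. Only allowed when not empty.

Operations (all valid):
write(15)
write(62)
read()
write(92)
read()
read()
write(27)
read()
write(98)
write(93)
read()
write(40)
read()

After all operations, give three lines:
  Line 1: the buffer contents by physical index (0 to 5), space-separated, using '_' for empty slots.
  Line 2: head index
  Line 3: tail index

Answer: 40 _ _ _ _ _
0
1

Derivation:
write(15): buf=[15 _ _ _ _ _], head=0, tail=1, size=1
write(62): buf=[15 62 _ _ _ _], head=0, tail=2, size=2
read(): buf=[_ 62 _ _ _ _], head=1, tail=2, size=1
write(92): buf=[_ 62 92 _ _ _], head=1, tail=3, size=2
read(): buf=[_ _ 92 _ _ _], head=2, tail=3, size=1
read(): buf=[_ _ _ _ _ _], head=3, tail=3, size=0
write(27): buf=[_ _ _ 27 _ _], head=3, tail=4, size=1
read(): buf=[_ _ _ _ _ _], head=4, tail=4, size=0
write(98): buf=[_ _ _ _ 98 _], head=4, tail=5, size=1
write(93): buf=[_ _ _ _ 98 93], head=4, tail=0, size=2
read(): buf=[_ _ _ _ _ 93], head=5, tail=0, size=1
write(40): buf=[40 _ _ _ _ 93], head=5, tail=1, size=2
read(): buf=[40 _ _ _ _ _], head=0, tail=1, size=1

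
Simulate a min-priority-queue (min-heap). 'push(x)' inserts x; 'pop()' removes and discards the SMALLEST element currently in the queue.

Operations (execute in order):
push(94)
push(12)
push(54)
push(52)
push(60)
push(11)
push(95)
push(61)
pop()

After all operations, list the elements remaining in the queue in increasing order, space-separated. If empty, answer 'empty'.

Answer: 12 52 54 60 61 94 95

Derivation:
push(94): heap contents = [94]
push(12): heap contents = [12, 94]
push(54): heap contents = [12, 54, 94]
push(52): heap contents = [12, 52, 54, 94]
push(60): heap contents = [12, 52, 54, 60, 94]
push(11): heap contents = [11, 12, 52, 54, 60, 94]
push(95): heap contents = [11, 12, 52, 54, 60, 94, 95]
push(61): heap contents = [11, 12, 52, 54, 60, 61, 94, 95]
pop() → 11: heap contents = [12, 52, 54, 60, 61, 94, 95]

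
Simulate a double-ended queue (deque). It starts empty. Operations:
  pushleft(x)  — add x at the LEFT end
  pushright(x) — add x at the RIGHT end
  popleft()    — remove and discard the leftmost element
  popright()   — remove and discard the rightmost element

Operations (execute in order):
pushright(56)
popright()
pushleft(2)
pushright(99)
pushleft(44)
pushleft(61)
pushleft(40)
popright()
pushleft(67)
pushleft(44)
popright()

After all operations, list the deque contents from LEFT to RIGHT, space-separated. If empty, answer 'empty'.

Answer: 44 67 40 61 44

Derivation:
pushright(56): [56]
popright(): []
pushleft(2): [2]
pushright(99): [2, 99]
pushleft(44): [44, 2, 99]
pushleft(61): [61, 44, 2, 99]
pushleft(40): [40, 61, 44, 2, 99]
popright(): [40, 61, 44, 2]
pushleft(67): [67, 40, 61, 44, 2]
pushleft(44): [44, 67, 40, 61, 44, 2]
popright(): [44, 67, 40, 61, 44]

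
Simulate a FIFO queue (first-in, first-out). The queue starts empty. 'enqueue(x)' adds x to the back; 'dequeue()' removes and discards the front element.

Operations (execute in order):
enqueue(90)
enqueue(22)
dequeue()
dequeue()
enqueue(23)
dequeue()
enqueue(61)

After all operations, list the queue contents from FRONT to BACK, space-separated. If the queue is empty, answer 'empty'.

enqueue(90): [90]
enqueue(22): [90, 22]
dequeue(): [22]
dequeue(): []
enqueue(23): [23]
dequeue(): []
enqueue(61): [61]

Answer: 61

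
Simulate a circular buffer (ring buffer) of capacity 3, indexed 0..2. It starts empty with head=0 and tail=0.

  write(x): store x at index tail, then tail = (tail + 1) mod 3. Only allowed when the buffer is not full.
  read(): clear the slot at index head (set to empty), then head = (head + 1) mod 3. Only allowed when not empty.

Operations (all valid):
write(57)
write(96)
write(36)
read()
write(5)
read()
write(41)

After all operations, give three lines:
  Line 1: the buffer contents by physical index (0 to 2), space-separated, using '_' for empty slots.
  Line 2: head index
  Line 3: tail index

Answer: 5 41 36
2
2

Derivation:
write(57): buf=[57 _ _], head=0, tail=1, size=1
write(96): buf=[57 96 _], head=0, tail=2, size=2
write(36): buf=[57 96 36], head=0, tail=0, size=3
read(): buf=[_ 96 36], head=1, tail=0, size=2
write(5): buf=[5 96 36], head=1, tail=1, size=3
read(): buf=[5 _ 36], head=2, tail=1, size=2
write(41): buf=[5 41 36], head=2, tail=2, size=3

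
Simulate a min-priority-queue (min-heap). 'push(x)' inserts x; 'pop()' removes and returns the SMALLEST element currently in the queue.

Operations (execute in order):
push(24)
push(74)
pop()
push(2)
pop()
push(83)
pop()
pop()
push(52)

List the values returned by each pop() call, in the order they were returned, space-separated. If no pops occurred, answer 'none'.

Answer: 24 2 74 83

Derivation:
push(24): heap contents = [24]
push(74): heap contents = [24, 74]
pop() → 24: heap contents = [74]
push(2): heap contents = [2, 74]
pop() → 2: heap contents = [74]
push(83): heap contents = [74, 83]
pop() → 74: heap contents = [83]
pop() → 83: heap contents = []
push(52): heap contents = [52]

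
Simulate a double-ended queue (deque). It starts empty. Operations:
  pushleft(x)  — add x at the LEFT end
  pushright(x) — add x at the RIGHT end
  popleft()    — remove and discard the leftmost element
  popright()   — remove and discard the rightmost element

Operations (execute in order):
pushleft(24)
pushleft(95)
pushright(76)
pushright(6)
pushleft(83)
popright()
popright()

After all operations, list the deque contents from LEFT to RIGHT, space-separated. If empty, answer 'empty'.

Answer: 83 95 24

Derivation:
pushleft(24): [24]
pushleft(95): [95, 24]
pushright(76): [95, 24, 76]
pushright(6): [95, 24, 76, 6]
pushleft(83): [83, 95, 24, 76, 6]
popright(): [83, 95, 24, 76]
popright(): [83, 95, 24]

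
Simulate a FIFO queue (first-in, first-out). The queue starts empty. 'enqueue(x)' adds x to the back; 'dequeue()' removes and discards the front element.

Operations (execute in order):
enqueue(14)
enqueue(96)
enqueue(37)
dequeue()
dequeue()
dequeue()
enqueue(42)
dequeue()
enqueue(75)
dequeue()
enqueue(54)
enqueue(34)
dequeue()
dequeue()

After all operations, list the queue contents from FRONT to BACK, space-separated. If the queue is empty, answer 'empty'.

enqueue(14): [14]
enqueue(96): [14, 96]
enqueue(37): [14, 96, 37]
dequeue(): [96, 37]
dequeue(): [37]
dequeue(): []
enqueue(42): [42]
dequeue(): []
enqueue(75): [75]
dequeue(): []
enqueue(54): [54]
enqueue(34): [54, 34]
dequeue(): [34]
dequeue(): []

Answer: empty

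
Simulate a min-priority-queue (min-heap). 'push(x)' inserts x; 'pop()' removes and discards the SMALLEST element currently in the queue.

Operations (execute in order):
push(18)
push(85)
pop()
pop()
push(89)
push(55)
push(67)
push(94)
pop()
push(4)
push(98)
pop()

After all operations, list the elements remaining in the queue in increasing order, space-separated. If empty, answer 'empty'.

push(18): heap contents = [18]
push(85): heap contents = [18, 85]
pop() → 18: heap contents = [85]
pop() → 85: heap contents = []
push(89): heap contents = [89]
push(55): heap contents = [55, 89]
push(67): heap contents = [55, 67, 89]
push(94): heap contents = [55, 67, 89, 94]
pop() → 55: heap contents = [67, 89, 94]
push(4): heap contents = [4, 67, 89, 94]
push(98): heap contents = [4, 67, 89, 94, 98]
pop() → 4: heap contents = [67, 89, 94, 98]

Answer: 67 89 94 98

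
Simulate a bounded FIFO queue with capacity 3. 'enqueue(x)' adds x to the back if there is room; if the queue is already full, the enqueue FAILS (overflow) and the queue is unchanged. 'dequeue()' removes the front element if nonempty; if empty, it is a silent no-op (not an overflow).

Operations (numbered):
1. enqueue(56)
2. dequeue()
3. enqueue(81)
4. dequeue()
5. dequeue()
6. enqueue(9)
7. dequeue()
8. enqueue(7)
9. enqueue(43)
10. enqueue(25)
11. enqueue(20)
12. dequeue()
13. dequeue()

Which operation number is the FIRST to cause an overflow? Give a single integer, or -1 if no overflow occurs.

1. enqueue(56): size=1
2. dequeue(): size=0
3. enqueue(81): size=1
4. dequeue(): size=0
5. dequeue(): empty, no-op, size=0
6. enqueue(9): size=1
7. dequeue(): size=0
8. enqueue(7): size=1
9. enqueue(43): size=2
10. enqueue(25): size=3
11. enqueue(20): size=3=cap → OVERFLOW (fail)
12. dequeue(): size=2
13. dequeue(): size=1

Answer: 11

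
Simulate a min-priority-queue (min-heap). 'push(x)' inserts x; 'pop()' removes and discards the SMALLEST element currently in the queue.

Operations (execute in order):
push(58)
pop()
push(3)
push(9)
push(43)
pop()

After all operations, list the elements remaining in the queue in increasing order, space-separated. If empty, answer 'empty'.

push(58): heap contents = [58]
pop() → 58: heap contents = []
push(3): heap contents = [3]
push(9): heap contents = [3, 9]
push(43): heap contents = [3, 9, 43]
pop() → 3: heap contents = [9, 43]

Answer: 9 43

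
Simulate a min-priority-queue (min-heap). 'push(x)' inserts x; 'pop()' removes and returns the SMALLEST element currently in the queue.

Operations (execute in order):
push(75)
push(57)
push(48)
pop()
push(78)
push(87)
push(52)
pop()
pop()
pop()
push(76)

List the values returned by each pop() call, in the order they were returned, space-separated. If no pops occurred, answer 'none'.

Answer: 48 52 57 75

Derivation:
push(75): heap contents = [75]
push(57): heap contents = [57, 75]
push(48): heap contents = [48, 57, 75]
pop() → 48: heap contents = [57, 75]
push(78): heap contents = [57, 75, 78]
push(87): heap contents = [57, 75, 78, 87]
push(52): heap contents = [52, 57, 75, 78, 87]
pop() → 52: heap contents = [57, 75, 78, 87]
pop() → 57: heap contents = [75, 78, 87]
pop() → 75: heap contents = [78, 87]
push(76): heap contents = [76, 78, 87]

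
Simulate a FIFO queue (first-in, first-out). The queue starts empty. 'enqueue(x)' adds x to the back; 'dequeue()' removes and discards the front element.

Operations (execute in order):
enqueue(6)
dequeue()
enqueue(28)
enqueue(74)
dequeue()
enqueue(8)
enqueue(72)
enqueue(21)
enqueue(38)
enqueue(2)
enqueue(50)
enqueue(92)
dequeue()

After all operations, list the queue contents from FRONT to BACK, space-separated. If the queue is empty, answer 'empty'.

Answer: 8 72 21 38 2 50 92

Derivation:
enqueue(6): [6]
dequeue(): []
enqueue(28): [28]
enqueue(74): [28, 74]
dequeue(): [74]
enqueue(8): [74, 8]
enqueue(72): [74, 8, 72]
enqueue(21): [74, 8, 72, 21]
enqueue(38): [74, 8, 72, 21, 38]
enqueue(2): [74, 8, 72, 21, 38, 2]
enqueue(50): [74, 8, 72, 21, 38, 2, 50]
enqueue(92): [74, 8, 72, 21, 38, 2, 50, 92]
dequeue(): [8, 72, 21, 38, 2, 50, 92]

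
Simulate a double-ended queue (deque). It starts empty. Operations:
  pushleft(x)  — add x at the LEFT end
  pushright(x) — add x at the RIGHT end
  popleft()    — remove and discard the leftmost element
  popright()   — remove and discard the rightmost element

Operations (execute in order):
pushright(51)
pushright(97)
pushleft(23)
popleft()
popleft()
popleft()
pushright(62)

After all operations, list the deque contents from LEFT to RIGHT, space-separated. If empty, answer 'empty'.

pushright(51): [51]
pushright(97): [51, 97]
pushleft(23): [23, 51, 97]
popleft(): [51, 97]
popleft(): [97]
popleft(): []
pushright(62): [62]

Answer: 62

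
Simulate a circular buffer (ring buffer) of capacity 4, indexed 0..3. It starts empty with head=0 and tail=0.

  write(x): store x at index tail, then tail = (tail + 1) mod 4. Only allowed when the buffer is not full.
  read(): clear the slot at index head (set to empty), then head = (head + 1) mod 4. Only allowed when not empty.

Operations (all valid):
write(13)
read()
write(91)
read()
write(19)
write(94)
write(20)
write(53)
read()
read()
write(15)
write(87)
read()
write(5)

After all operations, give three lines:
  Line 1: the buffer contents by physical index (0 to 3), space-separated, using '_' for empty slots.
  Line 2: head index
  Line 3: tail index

write(13): buf=[13 _ _ _], head=0, tail=1, size=1
read(): buf=[_ _ _ _], head=1, tail=1, size=0
write(91): buf=[_ 91 _ _], head=1, tail=2, size=1
read(): buf=[_ _ _ _], head=2, tail=2, size=0
write(19): buf=[_ _ 19 _], head=2, tail=3, size=1
write(94): buf=[_ _ 19 94], head=2, tail=0, size=2
write(20): buf=[20 _ 19 94], head=2, tail=1, size=3
write(53): buf=[20 53 19 94], head=2, tail=2, size=4
read(): buf=[20 53 _ 94], head=3, tail=2, size=3
read(): buf=[20 53 _ _], head=0, tail=2, size=2
write(15): buf=[20 53 15 _], head=0, tail=3, size=3
write(87): buf=[20 53 15 87], head=0, tail=0, size=4
read(): buf=[_ 53 15 87], head=1, tail=0, size=3
write(5): buf=[5 53 15 87], head=1, tail=1, size=4

Answer: 5 53 15 87
1
1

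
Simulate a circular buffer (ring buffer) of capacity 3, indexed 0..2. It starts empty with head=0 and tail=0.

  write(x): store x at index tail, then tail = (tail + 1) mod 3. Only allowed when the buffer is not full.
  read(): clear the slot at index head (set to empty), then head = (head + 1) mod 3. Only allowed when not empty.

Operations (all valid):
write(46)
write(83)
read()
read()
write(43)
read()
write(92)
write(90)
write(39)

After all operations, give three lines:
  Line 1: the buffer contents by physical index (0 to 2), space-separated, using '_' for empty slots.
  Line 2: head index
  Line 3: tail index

write(46): buf=[46 _ _], head=0, tail=1, size=1
write(83): buf=[46 83 _], head=0, tail=2, size=2
read(): buf=[_ 83 _], head=1, tail=2, size=1
read(): buf=[_ _ _], head=2, tail=2, size=0
write(43): buf=[_ _ 43], head=2, tail=0, size=1
read(): buf=[_ _ _], head=0, tail=0, size=0
write(92): buf=[92 _ _], head=0, tail=1, size=1
write(90): buf=[92 90 _], head=0, tail=2, size=2
write(39): buf=[92 90 39], head=0, tail=0, size=3

Answer: 92 90 39
0
0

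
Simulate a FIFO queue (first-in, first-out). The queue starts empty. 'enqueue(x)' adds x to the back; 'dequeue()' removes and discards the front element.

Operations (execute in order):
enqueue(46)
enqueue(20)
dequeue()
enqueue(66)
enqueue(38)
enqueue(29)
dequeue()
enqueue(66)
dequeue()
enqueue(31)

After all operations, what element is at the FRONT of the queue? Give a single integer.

enqueue(46): queue = [46]
enqueue(20): queue = [46, 20]
dequeue(): queue = [20]
enqueue(66): queue = [20, 66]
enqueue(38): queue = [20, 66, 38]
enqueue(29): queue = [20, 66, 38, 29]
dequeue(): queue = [66, 38, 29]
enqueue(66): queue = [66, 38, 29, 66]
dequeue(): queue = [38, 29, 66]
enqueue(31): queue = [38, 29, 66, 31]

Answer: 38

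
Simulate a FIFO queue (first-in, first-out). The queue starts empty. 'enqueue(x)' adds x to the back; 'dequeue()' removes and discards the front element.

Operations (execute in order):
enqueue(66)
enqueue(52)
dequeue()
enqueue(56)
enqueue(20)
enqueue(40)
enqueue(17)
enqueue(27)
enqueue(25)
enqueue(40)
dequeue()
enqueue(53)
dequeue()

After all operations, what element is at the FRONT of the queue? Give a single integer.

Answer: 20

Derivation:
enqueue(66): queue = [66]
enqueue(52): queue = [66, 52]
dequeue(): queue = [52]
enqueue(56): queue = [52, 56]
enqueue(20): queue = [52, 56, 20]
enqueue(40): queue = [52, 56, 20, 40]
enqueue(17): queue = [52, 56, 20, 40, 17]
enqueue(27): queue = [52, 56, 20, 40, 17, 27]
enqueue(25): queue = [52, 56, 20, 40, 17, 27, 25]
enqueue(40): queue = [52, 56, 20, 40, 17, 27, 25, 40]
dequeue(): queue = [56, 20, 40, 17, 27, 25, 40]
enqueue(53): queue = [56, 20, 40, 17, 27, 25, 40, 53]
dequeue(): queue = [20, 40, 17, 27, 25, 40, 53]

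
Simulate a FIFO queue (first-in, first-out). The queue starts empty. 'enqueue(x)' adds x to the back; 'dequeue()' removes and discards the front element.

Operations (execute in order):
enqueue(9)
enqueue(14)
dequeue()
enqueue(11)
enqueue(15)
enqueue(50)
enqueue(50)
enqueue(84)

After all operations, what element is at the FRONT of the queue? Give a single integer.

Answer: 14

Derivation:
enqueue(9): queue = [9]
enqueue(14): queue = [9, 14]
dequeue(): queue = [14]
enqueue(11): queue = [14, 11]
enqueue(15): queue = [14, 11, 15]
enqueue(50): queue = [14, 11, 15, 50]
enqueue(50): queue = [14, 11, 15, 50, 50]
enqueue(84): queue = [14, 11, 15, 50, 50, 84]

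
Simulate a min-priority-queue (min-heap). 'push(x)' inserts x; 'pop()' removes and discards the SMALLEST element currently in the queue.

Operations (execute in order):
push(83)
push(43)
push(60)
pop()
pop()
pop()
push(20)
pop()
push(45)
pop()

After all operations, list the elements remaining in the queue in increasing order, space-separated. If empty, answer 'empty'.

push(83): heap contents = [83]
push(43): heap contents = [43, 83]
push(60): heap contents = [43, 60, 83]
pop() → 43: heap contents = [60, 83]
pop() → 60: heap contents = [83]
pop() → 83: heap contents = []
push(20): heap contents = [20]
pop() → 20: heap contents = []
push(45): heap contents = [45]
pop() → 45: heap contents = []

Answer: empty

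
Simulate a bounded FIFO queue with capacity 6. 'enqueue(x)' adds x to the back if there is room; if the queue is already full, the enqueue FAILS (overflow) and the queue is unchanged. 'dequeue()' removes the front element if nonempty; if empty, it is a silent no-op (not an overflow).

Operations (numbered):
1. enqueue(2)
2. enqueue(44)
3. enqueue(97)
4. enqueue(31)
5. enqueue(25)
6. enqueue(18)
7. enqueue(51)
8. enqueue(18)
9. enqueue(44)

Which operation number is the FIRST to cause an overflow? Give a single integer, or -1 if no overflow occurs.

1. enqueue(2): size=1
2. enqueue(44): size=2
3. enqueue(97): size=3
4. enqueue(31): size=4
5. enqueue(25): size=5
6. enqueue(18): size=6
7. enqueue(51): size=6=cap → OVERFLOW (fail)
8. enqueue(18): size=6=cap → OVERFLOW (fail)
9. enqueue(44): size=6=cap → OVERFLOW (fail)

Answer: 7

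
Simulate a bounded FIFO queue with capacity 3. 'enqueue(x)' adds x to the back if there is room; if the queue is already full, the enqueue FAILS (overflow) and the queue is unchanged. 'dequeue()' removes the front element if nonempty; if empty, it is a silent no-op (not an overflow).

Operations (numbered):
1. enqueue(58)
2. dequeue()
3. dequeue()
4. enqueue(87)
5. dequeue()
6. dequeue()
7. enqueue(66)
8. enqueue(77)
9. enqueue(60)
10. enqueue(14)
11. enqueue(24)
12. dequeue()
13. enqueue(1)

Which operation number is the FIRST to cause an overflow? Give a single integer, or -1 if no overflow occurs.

1. enqueue(58): size=1
2. dequeue(): size=0
3. dequeue(): empty, no-op, size=0
4. enqueue(87): size=1
5. dequeue(): size=0
6. dequeue(): empty, no-op, size=0
7. enqueue(66): size=1
8. enqueue(77): size=2
9. enqueue(60): size=3
10. enqueue(14): size=3=cap → OVERFLOW (fail)
11. enqueue(24): size=3=cap → OVERFLOW (fail)
12. dequeue(): size=2
13. enqueue(1): size=3

Answer: 10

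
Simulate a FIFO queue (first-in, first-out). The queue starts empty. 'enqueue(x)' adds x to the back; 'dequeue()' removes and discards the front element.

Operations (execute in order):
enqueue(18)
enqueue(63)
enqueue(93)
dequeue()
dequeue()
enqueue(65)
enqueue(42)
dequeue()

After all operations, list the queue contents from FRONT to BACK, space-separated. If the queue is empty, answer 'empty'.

enqueue(18): [18]
enqueue(63): [18, 63]
enqueue(93): [18, 63, 93]
dequeue(): [63, 93]
dequeue(): [93]
enqueue(65): [93, 65]
enqueue(42): [93, 65, 42]
dequeue(): [65, 42]

Answer: 65 42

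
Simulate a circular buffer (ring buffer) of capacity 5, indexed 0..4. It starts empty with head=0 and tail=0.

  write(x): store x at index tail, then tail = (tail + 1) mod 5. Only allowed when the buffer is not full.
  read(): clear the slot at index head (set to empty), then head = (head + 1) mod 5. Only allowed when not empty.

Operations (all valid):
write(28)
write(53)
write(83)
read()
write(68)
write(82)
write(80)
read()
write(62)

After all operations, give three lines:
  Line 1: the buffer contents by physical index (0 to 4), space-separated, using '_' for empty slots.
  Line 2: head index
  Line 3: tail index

Answer: 80 62 83 68 82
2
2

Derivation:
write(28): buf=[28 _ _ _ _], head=0, tail=1, size=1
write(53): buf=[28 53 _ _ _], head=0, tail=2, size=2
write(83): buf=[28 53 83 _ _], head=0, tail=3, size=3
read(): buf=[_ 53 83 _ _], head=1, tail=3, size=2
write(68): buf=[_ 53 83 68 _], head=1, tail=4, size=3
write(82): buf=[_ 53 83 68 82], head=1, tail=0, size=4
write(80): buf=[80 53 83 68 82], head=1, tail=1, size=5
read(): buf=[80 _ 83 68 82], head=2, tail=1, size=4
write(62): buf=[80 62 83 68 82], head=2, tail=2, size=5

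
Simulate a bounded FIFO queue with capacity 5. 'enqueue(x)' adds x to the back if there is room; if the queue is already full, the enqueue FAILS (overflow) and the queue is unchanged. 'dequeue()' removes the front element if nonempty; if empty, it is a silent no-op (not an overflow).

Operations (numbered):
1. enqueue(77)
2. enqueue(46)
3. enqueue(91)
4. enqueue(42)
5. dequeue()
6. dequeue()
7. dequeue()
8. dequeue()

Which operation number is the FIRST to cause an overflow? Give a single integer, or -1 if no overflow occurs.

1. enqueue(77): size=1
2. enqueue(46): size=2
3. enqueue(91): size=3
4. enqueue(42): size=4
5. dequeue(): size=3
6. dequeue(): size=2
7. dequeue(): size=1
8. dequeue(): size=0

Answer: -1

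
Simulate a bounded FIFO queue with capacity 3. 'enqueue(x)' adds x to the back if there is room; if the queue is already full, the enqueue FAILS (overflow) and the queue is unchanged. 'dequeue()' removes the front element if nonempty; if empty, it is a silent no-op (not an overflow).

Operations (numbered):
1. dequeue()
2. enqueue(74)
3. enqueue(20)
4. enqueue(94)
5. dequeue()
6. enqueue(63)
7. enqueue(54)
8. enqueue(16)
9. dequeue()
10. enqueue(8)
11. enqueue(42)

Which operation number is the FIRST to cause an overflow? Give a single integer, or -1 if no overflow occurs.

Answer: 7

Derivation:
1. dequeue(): empty, no-op, size=0
2. enqueue(74): size=1
3. enqueue(20): size=2
4. enqueue(94): size=3
5. dequeue(): size=2
6. enqueue(63): size=3
7. enqueue(54): size=3=cap → OVERFLOW (fail)
8. enqueue(16): size=3=cap → OVERFLOW (fail)
9. dequeue(): size=2
10. enqueue(8): size=3
11. enqueue(42): size=3=cap → OVERFLOW (fail)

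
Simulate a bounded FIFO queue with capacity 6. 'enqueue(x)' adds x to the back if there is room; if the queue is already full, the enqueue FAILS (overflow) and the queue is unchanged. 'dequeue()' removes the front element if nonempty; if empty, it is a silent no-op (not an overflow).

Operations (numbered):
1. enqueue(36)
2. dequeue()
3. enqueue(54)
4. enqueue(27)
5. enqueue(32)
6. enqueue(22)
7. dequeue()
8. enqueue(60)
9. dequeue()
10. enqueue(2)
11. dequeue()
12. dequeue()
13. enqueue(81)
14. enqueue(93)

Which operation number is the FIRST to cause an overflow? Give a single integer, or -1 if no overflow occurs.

1. enqueue(36): size=1
2. dequeue(): size=0
3. enqueue(54): size=1
4. enqueue(27): size=2
5. enqueue(32): size=3
6. enqueue(22): size=4
7. dequeue(): size=3
8. enqueue(60): size=4
9. dequeue(): size=3
10. enqueue(2): size=4
11. dequeue(): size=3
12. dequeue(): size=2
13. enqueue(81): size=3
14. enqueue(93): size=4

Answer: -1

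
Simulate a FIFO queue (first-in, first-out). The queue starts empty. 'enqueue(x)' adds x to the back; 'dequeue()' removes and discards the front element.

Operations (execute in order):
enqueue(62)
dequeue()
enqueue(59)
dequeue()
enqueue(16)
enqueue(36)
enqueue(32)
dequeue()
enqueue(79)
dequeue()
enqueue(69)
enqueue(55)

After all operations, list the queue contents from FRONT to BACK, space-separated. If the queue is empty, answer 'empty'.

Answer: 32 79 69 55

Derivation:
enqueue(62): [62]
dequeue(): []
enqueue(59): [59]
dequeue(): []
enqueue(16): [16]
enqueue(36): [16, 36]
enqueue(32): [16, 36, 32]
dequeue(): [36, 32]
enqueue(79): [36, 32, 79]
dequeue(): [32, 79]
enqueue(69): [32, 79, 69]
enqueue(55): [32, 79, 69, 55]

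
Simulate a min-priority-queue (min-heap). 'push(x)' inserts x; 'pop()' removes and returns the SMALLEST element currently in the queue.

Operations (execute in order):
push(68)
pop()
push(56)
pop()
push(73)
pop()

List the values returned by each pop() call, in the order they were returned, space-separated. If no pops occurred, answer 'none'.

Answer: 68 56 73

Derivation:
push(68): heap contents = [68]
pop() → 68: heap contents = []
push(56): heap contents = [56]
pop() → 56: heap contents = []
push(73): heap contents = [73]
pop() → 73: heap contents = []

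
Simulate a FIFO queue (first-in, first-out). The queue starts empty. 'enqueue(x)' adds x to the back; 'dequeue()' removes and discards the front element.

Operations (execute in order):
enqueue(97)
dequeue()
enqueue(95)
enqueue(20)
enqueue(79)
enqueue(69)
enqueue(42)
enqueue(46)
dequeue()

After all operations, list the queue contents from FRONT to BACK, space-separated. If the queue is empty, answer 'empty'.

enqueue(97): [97]
dequeue(): []
enqueue(95): [95]
enqueue(20): [95, 20]
enqueue(79): [95, 20, 79]
enqueue(69): [95, 20, 79, 69]
enqueue(42): [95, 20, 79, 69, 42]
enqueue(46): [95, 20, 79, 69, 42, 46]
dequeue(): [20, 79, 69, 42, 46]

Answer: 20 79 69 42 46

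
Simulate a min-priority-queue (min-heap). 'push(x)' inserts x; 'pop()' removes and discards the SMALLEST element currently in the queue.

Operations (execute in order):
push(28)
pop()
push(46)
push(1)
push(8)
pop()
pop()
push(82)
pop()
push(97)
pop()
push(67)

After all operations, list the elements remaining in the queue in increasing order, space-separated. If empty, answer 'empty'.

Answer: 67 97

Derivation:
push(28): heap contents = [28]
pop() → 28: heap contents = []
push(46): heap contents = [46]
push(1): heap contents = [1, 46]
push(8): heap contents = [1, 8, 46]
pop() → 1: heap contents = [8, 46]
pop() → 8: heap contents = [46]
push(82): heap contents = [46, 82]
pop() → 46: heap contents = [82]
push(97): heap contents = [82, 97]
pop() → 82: heap contents = [97]
push(67): heap contents = [67, 97]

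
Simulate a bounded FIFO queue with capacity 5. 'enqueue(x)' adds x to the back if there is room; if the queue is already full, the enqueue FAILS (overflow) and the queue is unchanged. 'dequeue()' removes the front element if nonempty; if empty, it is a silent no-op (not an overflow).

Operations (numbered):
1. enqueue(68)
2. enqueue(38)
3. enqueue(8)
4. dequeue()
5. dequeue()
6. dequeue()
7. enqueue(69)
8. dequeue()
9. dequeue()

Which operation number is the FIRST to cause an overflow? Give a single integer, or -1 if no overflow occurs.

1. enqueue(68): size=1
2. enqueue(38): size=2
3. enqueue(8): size=3
4. dequeue(): size=2
5. dequeue(): size=1
6. dequeue(): size=0
7. enqueue(69): size=1
8. dequeue(): size=0
9. dequeue(): empty, no-op, size=0

Answer: -1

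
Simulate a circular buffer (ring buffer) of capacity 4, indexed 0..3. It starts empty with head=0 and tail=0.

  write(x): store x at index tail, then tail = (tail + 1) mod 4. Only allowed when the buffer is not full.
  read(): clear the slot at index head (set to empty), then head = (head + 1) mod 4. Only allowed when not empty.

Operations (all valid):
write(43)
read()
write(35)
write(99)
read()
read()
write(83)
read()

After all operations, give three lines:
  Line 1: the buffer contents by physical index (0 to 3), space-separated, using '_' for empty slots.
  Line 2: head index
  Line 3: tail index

write(43): buf=[43 _ _ _], head=0, tail=1, size=1
read(): buf=[_ _ _ _], head=1, tail=1, size=0
write(35): buf=[_ 35 _ _], head=1, tail=2, size=1
write(99): buf=[_ 35 99 _], head=1, tail=3, size=2
read(): buf=[_ _ 99 _], head=2, tail=3, size=1
read(): buf=[_ _ _ _], head=3, tail=3, size=0
write(83): buf=[_ _ _ 83], head=3, tail=0, size=1
read(): buf=[_ _ _ _], head=0, tail=0, size=0

Answer: _ _ _ _
0
0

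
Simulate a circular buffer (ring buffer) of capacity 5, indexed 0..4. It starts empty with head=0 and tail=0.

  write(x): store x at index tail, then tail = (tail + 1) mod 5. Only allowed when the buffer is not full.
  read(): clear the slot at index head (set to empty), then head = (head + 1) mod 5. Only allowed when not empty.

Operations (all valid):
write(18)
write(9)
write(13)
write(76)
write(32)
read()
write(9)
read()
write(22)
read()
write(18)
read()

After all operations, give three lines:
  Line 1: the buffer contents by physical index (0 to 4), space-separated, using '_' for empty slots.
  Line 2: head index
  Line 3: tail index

Answer: 9 22 18 _ 32
4
3

Derivation:
write(18): buf=[18 _ _ _ _], head=0, tail=1, size=1
write(9): buf=[18 9 _ _ _], head=0, tail=2, size=2
write(13): buf=[18 9 13 _ _], head=0, tail=3, size=3
write(76): buf=[18 9 13 76 _], head=0, tail=4, size=4
write(32): buf=[18 9 13 76 32], head=0, tail=0, size=5
read(): buf=[_ 9 13 76 32], head=1, tail=0, size=4
write(9): buf=[9 9 13 76 32], head=1, tail=1, size=5
read(): buf=[9 _ 13 76 32], head=2, tail=1, size=4
write(22): buf=[9 22 13 76 32], head=2, tail=2, size=5
read(): buf=[9 22 _ 76 32], head=3, tail=2, size=4
write(18): buf=[9 22 18 76 32], head=3, tail=3, size=5
read(): buf=[9 22 18 _ 32], head=4, tail=3, size=4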